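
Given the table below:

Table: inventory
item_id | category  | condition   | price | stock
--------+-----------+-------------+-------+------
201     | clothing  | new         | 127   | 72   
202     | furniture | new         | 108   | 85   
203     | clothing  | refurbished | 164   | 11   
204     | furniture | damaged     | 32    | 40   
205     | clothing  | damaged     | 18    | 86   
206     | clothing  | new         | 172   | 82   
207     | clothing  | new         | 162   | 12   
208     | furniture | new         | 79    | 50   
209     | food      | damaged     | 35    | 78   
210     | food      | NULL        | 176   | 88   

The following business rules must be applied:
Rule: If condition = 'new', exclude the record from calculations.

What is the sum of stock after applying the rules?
303

Step 1: Identify records where condition = 'new'
Step 2: The excluded records sum to 301
Step 3: Original total stock = 604
Step 4: Remaining total = 604 - 301 = 303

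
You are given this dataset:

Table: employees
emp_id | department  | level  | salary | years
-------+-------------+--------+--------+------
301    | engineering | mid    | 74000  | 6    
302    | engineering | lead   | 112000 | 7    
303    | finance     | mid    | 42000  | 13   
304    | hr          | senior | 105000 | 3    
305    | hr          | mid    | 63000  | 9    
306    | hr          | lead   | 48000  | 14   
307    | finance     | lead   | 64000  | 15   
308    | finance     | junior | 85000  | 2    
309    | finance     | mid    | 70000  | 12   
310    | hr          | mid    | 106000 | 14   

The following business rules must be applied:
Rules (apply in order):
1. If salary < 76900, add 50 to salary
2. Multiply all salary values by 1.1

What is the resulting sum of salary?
846230.0

Step 1: Apply Rule 1 - Add 50 to records with salary < 76900
  - 6 records affected: 361000 + (6 × 50) = 361300
  - Unaffected records: 408000
  - Sum after Rule 1: 769300
Step 2: Apply Rule 2 - Multiply all by 1.1
  - 769300 × 1.1 = 846230.0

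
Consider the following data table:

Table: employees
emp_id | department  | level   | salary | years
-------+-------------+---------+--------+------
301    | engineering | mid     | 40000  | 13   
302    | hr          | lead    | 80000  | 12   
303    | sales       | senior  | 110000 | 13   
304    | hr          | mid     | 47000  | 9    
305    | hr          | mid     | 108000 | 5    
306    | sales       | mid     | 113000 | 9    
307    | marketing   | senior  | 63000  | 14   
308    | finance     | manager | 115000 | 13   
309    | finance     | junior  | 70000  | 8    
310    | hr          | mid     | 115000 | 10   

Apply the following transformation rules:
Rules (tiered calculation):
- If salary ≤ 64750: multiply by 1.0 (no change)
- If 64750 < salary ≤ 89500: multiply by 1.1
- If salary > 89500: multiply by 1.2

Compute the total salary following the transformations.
988200.0

Step 1: Tier 1 (salary ≤ 64750): 3 records, sum = 150000 × 1.0 = 150000.0
Step 2: Tier 2 (64750 < salary ≤ 89500): 2 records, sum = 150000 × 1.1 = 165000.0
Step 3: Tier 3 (salary > 89500): 5 records, sum = 561000 × 1.2 = 673200.0
Step 4: Final sum = 150000.0 + 165000.0 + 673200.0 = 988200.0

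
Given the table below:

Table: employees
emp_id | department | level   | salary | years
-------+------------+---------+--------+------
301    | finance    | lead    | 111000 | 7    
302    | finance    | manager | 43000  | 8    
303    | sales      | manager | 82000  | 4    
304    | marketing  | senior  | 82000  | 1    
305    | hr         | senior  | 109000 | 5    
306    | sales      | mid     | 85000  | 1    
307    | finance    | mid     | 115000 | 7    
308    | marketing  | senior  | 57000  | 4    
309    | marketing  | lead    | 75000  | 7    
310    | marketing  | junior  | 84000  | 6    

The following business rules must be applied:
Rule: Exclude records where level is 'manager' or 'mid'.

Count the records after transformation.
6

Step 1: Count records to exclude
  - 2 (manager) + 2 (mid) = 4 records
Step 2: Total records: 10
Step 3: Remaining = 10 - 4 = 6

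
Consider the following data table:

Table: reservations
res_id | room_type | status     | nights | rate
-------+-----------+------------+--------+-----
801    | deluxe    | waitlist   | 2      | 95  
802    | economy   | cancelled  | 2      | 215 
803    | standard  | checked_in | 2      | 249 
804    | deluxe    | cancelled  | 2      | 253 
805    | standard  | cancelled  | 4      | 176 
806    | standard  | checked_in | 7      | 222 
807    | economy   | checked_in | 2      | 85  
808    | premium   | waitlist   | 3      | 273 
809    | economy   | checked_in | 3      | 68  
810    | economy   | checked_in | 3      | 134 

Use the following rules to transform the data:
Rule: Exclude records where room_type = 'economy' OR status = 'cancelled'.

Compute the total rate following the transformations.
839

Step 1: Find records where room_type = 'economy' OR status = 'cancelled'
Step 2: 6 records match, summing to 931
Step 3: Original sum: 1770
Step 4: Remaining sum = 1770 - 931 = 839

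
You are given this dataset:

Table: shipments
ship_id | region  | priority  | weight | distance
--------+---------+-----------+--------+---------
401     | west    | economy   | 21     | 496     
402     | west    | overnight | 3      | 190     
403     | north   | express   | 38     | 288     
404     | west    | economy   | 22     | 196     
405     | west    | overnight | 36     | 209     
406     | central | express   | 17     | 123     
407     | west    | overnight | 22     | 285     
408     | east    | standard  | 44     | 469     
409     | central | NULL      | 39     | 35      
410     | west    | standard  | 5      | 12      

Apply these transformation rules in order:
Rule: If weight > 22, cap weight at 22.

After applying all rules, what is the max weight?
22

Step 1: Original maximum weight = 44
Step 2: Apply cap at 22
Step 3: 4 records had weight > 22 and were capped
Step 4: Maximum after transformation = 22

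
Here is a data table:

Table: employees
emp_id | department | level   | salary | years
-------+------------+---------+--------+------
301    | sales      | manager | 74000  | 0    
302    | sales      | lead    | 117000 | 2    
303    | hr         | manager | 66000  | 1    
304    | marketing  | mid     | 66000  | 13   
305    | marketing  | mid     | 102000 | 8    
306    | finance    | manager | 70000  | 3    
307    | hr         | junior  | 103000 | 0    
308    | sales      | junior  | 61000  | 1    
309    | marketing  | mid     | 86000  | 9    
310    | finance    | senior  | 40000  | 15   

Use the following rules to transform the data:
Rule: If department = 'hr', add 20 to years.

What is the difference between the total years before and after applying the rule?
40

Step 1: Original sum of years = 52
Step 2: 2 records have department = 'hr'
Step 3: Each affected record changes by 20
Step 4: Total change = 2 × 20 = 40
Step 5: New sum = 52 + 40 = 92
Step 6: Difference = |92 - 52| = 40
        (Sum increased by 40)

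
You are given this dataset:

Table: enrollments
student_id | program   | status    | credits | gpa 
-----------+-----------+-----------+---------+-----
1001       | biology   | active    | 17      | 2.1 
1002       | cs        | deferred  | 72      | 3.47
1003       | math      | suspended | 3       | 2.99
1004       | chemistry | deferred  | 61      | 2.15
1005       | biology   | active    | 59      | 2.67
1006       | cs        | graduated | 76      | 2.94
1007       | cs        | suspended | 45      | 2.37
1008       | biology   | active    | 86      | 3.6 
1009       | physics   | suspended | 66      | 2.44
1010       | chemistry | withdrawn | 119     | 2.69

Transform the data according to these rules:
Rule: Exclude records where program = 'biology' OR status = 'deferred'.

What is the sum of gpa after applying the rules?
13.43

Step 1: Find records where program = 'biology' OR status = 'deferred'
Step 2: 5 records match, summing to 13.99
Step 3: Original sum: 27.42
Step 4: Remaining sum = 27.42 - 13.99 = 13.43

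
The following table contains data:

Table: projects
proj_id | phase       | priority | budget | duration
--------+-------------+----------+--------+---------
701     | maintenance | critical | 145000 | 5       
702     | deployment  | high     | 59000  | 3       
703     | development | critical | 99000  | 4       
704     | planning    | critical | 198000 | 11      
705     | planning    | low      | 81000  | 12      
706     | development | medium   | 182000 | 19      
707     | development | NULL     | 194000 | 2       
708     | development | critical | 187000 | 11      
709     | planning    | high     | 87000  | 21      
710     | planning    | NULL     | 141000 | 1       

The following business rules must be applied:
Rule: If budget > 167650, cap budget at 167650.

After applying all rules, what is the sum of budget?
1282600

Step 1: 4 records have budget > 167650
Step 2: These records originally summed to 761000
Step 3: After capping: 4 × 167650 = 670600
Step 4: Unaffected records sum: 612000
Step 5: Final sum = 670600 + 612000 = 1282600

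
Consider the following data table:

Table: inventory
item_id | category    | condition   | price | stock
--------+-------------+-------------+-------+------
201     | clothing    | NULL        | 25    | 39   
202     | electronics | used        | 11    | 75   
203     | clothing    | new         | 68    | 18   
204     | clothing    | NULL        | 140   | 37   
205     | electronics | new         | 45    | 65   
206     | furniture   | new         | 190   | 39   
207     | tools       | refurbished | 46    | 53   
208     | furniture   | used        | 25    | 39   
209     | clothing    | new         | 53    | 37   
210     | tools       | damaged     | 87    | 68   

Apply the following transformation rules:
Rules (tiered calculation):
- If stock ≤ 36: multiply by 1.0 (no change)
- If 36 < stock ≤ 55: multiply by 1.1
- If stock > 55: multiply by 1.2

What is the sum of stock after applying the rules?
536.0

Step 1: Tier 1 (stock ≤ 36): 1 records, sum = 18 × 1.0 = 18.0
Step 2: Tier 2 (36 < stock ≤ 55): 6 records, sum = 244 × 1.1 = 268.4
Step 3: Tier 3 (stock > 55): 3 records, sum = 208 × 1.2 = 249.6
Step 4: Final sum = 18.0 + 268.4 + 249.6 = 536.0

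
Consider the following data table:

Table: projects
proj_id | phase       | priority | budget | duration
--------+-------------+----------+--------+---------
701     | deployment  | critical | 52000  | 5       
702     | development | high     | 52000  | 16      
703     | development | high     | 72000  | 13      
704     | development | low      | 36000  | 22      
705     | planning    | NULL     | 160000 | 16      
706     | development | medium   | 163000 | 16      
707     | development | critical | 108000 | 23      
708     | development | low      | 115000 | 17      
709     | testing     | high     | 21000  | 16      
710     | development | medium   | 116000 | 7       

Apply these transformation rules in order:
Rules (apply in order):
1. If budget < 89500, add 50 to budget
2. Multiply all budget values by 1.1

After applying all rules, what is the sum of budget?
984775.0

Step 1: Apply Rule 1 - Add 50 to records with budget < 89500
  - 5 records affected: 233000 + (5 × 50) = 233250
  - Unaffected records: 662000
  - Sum after Rule 1: 895250
Step 2: Apply Rule 2 - Multiply all by 1.1
  - 895250 × 1.1 = 984775.0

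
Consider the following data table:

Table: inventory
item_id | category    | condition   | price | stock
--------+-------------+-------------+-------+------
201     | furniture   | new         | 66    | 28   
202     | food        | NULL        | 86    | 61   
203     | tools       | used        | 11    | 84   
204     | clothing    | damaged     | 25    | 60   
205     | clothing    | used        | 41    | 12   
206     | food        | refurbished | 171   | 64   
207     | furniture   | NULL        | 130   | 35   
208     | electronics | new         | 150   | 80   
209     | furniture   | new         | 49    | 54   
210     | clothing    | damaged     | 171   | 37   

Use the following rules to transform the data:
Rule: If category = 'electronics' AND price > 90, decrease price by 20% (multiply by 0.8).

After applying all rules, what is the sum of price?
870.0

Step 1: Find records where category = 'electronics' AND price > 90
Step 2: 1 records match, summing to 150
Step 3: After multiplier: 150 × 0.8 = 120.0
Step 4: Unaffected records sum: 750
Step 5: Final sum = 120.0 + 750 = 870.0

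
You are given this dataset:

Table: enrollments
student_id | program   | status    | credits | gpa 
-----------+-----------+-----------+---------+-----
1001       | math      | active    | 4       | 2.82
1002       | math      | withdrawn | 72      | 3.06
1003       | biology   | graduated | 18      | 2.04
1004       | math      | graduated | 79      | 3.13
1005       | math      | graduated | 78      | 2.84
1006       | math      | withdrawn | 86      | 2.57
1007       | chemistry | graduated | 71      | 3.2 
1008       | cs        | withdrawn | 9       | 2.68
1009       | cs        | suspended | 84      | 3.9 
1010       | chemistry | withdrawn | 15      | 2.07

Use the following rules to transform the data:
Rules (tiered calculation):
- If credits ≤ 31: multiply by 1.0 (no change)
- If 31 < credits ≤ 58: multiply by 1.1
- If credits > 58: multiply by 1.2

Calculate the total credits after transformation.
610.0

Step 1: Tier 1 (credits ≤ 31): 4 records, sum = 46 × 1.0 = 46.0
Step 2: Tier 2 (31 < credits ≤ 58): 0 records, sum = 0 × 1.1 = 0.0
Step 3: Tier 3 (credits > 58): 6 records, sum = 470 × 1.2 = 564.0
Step 4: Final sum = 46.0 + 0.0 + 564.0 = 610.0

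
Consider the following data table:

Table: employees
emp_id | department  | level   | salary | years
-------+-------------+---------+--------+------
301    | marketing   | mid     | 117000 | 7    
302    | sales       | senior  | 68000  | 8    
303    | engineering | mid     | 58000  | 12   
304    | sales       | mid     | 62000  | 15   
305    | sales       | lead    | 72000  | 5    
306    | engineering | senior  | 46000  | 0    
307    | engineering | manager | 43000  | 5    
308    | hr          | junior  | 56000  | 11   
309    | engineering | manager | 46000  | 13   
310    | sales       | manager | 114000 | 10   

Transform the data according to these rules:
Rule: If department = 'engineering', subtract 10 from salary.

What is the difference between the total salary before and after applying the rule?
40

Step 1: Original sum of salary = 682000
Step 2: 4 records have department = 'engineering'
Step 3: Each affected record changes by -10
Step 4: Total change = 4 × -10 = -40
Step 5: New sum = 682000 + -40 = 681960
Step 6: Difference = |681960 - 682000| = 40
        (Sum decreased by 40)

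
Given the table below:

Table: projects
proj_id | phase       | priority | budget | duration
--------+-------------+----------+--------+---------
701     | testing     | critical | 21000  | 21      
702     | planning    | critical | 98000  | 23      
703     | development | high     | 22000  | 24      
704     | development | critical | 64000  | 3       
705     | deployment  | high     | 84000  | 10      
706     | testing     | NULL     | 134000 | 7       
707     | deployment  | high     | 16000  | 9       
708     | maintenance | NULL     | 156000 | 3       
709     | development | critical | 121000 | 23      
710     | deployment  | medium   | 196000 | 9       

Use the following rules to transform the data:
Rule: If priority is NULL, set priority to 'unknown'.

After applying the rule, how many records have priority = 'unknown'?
2

Step 1: Count records where priority IS NULL
Step 2: Found 2 records with NULL priority
Step 3: These records will have priority set to 'unknown'
Step 4: Records already having priority = 'unknown': 0
Step 5: Answer: 2 + 0 = 2 records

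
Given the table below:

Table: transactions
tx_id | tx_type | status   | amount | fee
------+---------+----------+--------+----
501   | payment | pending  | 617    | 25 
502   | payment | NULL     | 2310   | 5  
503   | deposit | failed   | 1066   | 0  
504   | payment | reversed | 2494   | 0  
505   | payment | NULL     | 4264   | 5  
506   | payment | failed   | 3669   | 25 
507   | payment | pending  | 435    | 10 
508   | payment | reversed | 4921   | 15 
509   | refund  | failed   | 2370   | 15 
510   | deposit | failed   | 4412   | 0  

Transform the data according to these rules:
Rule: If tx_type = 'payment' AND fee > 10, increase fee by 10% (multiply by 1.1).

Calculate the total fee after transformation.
106.5

Step 1: Find records where tx_type = 'payment' AND fee > 10
Step 2: 3 records match, summing to 65
Step 3: After multiplier: 65 × 1.1 = 71.5
Step 4: Unaffected records sum: 35
Step 5: Final sum = 71.5 + 35 = 106.5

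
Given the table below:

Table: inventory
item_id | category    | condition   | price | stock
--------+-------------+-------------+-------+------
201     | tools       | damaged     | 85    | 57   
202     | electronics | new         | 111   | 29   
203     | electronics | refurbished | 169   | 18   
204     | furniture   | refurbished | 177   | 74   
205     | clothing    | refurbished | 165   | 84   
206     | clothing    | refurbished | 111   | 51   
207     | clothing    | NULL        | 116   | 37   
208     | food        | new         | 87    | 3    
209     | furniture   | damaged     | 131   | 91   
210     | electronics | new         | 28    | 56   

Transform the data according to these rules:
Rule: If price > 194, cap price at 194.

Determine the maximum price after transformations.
177

Step 1: Original maximum price = 177
Step 2: Check cap of 194 against maximum
Step 3: No records exceed the cap (max 177 <= cap 194), so no capping applies
Step 4: Maximum after transformation = 177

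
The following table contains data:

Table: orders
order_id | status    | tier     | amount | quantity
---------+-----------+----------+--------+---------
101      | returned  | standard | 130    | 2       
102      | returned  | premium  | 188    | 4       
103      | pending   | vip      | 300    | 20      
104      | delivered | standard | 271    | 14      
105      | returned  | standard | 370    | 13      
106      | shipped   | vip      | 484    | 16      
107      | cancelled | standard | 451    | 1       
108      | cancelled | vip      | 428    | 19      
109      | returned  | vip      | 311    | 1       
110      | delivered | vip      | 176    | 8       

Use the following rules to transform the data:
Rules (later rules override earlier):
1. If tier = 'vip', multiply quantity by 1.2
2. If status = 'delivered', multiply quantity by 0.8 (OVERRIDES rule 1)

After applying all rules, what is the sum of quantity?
104.8

Step 1: Rule 2 takes priority for records with status = 'delivered'
  - 2 records: 22 × 0.8 = 17.6
Step 2: Rule 1 applies to remaining records with tier = 'vip'
  - 4 records: 56 × 1.2 = 67.2
Step 3: Other records unchanged: 20
Step 4: Final sum = 17.6 + 67.2 + 20 = 104.8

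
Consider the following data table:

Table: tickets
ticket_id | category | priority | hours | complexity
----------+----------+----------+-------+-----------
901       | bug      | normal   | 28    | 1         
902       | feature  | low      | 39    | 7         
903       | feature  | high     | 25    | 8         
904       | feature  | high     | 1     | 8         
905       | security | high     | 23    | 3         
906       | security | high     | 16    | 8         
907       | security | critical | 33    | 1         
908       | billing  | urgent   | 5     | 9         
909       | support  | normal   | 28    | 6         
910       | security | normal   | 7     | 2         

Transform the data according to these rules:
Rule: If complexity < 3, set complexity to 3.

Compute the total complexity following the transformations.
58

Step 1: 3 records have complexity < 3
Step 2: These records originally summed to 4
Step 3: After setting to minimum: 3 × 3 = 9
Step 4: Unaffected records sum: 49
Step 5: Final sum = 9 + 49 = 58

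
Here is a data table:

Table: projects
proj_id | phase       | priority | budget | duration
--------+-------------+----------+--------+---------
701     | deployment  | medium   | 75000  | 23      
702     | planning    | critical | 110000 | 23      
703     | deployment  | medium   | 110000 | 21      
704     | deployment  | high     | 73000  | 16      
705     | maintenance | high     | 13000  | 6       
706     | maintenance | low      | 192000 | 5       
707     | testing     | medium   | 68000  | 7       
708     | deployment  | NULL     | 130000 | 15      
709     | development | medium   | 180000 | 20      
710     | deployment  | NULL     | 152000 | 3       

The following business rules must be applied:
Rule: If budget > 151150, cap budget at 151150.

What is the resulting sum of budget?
1032450

Step 1: 3 records have budget > 151150
Step 2: These records originally summed to 524000
Step 3: After capping: 3 × 151150 = 453450
Step 4: Unaffected records sum: 579000
Step 5: Final sum = 453450 + 579000 = 1032450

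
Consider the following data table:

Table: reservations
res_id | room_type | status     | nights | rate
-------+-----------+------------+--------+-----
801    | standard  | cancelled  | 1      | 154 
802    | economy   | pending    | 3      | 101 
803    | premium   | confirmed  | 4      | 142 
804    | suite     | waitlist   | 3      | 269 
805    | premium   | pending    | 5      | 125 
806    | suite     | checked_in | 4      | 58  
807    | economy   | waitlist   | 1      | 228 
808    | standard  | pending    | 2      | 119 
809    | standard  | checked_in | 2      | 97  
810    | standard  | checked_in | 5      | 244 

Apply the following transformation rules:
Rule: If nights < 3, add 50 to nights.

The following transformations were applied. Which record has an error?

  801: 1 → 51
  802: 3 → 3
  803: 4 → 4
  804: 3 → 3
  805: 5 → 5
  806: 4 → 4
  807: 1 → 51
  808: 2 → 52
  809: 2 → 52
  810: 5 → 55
Record 810 has an error. The correct transformed value should be 5, not 55.

Step 1: Check each record against the rule
Step 2: Record 810 has nights = 5
Step 3: Since 5 >= 3, the bonus should not have been applied
Step 4: Correct value = 5, but claimed value = 55
Conclusion: Record 810 has the error.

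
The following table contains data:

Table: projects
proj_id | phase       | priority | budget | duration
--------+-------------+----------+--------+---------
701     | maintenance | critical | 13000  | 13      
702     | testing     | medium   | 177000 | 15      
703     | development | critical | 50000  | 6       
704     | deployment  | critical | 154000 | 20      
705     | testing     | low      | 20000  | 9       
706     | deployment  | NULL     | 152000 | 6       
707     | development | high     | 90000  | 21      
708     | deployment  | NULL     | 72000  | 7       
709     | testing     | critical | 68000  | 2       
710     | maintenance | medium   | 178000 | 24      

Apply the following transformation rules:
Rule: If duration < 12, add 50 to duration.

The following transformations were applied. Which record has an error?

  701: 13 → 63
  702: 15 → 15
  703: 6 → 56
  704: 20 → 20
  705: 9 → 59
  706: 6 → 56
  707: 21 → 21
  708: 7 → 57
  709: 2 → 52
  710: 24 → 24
Record 701 has an error. The correct transformed value should be 13, not 63.

Step 1: Check each record against the rule
Step 2: Record 701 has duration = 13
Step 3: Since 13 >= 12, the bonus should not have been applied
Step 4: Correct value = 13, but claimed value = 63
Conclusion: Record 701 has the error.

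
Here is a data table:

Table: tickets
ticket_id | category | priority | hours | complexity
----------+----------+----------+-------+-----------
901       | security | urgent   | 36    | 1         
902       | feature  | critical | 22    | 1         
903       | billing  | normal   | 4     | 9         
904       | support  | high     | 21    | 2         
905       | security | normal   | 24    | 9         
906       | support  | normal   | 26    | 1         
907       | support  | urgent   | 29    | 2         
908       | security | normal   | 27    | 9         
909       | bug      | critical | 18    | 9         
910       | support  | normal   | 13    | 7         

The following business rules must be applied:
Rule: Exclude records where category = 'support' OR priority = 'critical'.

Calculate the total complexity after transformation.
28

Step 1: Find records where category = 'support' OR priority = 'critical'
Step 2: 6 records match, summing to 22
Step 3: Original sum: 50
Step 4: Remaining sum = 50 - 22 = 28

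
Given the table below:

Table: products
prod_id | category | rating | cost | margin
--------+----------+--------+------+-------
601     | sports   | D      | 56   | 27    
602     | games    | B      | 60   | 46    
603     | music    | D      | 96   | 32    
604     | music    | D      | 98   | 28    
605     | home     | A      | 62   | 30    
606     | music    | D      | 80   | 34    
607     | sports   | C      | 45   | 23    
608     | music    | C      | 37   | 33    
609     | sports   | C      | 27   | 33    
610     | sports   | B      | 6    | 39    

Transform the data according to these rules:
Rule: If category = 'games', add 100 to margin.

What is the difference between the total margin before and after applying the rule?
100

Step 1: Original sum of margin = 325
Step 2: 1 records have category = 'games'
Step 3: Each affected record changes by 100
Step 4: Total change = 1 × 100 = 100
Step 5: New sum = 325 + 100 = 425
Step 6: Difference = |425 - 325| = 100
        (Sum increased by 100)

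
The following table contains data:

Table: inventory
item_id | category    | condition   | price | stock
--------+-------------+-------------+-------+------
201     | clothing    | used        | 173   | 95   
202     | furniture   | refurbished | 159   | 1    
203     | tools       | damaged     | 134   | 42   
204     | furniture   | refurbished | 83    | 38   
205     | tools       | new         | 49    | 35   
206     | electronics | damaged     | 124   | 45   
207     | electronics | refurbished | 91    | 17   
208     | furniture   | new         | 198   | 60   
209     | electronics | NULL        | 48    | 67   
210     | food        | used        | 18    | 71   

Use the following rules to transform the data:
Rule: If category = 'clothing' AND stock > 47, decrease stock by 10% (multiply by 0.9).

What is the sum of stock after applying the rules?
461.5

Step 1: Find records where category = 'clothing' AND stock > 47
Step 2: 1 records match, summing to 95
Step 3: After multiplier: 95 × 0.9 = 85.5
Step 4: Unaffected records sum: 376
Step 5: Final sum = 85.5 + 376 = 461.5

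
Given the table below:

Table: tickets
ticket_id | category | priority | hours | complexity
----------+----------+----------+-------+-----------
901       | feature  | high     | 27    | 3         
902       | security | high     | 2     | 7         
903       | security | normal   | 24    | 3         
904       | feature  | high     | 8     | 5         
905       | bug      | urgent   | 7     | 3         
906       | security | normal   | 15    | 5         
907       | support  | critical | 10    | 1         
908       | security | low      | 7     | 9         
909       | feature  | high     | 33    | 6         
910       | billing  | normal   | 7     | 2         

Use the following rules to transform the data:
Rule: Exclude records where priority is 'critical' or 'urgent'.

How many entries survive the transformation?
8

Step 1: Count records to exclude
  - 1 (critical) + 1 (urgent) = 2 records
Step 2: Total records: 10
Step 3: Remaining = 10 - 2 = 8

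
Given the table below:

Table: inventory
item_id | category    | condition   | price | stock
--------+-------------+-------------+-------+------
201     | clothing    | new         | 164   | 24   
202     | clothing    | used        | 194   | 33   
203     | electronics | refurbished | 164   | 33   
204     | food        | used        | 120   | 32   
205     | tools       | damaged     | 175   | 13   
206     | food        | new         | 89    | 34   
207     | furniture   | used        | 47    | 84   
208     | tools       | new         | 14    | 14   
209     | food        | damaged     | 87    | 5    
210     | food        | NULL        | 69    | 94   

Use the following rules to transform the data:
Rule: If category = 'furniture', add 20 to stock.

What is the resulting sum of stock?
386

Step 1: Count records where category = 'furniture': 1
Step 2: Total bonus added: 1 × 20 = 20
Step 3: Original sum of stock: 366
Step 4: Final sum = 366 + 20 = 386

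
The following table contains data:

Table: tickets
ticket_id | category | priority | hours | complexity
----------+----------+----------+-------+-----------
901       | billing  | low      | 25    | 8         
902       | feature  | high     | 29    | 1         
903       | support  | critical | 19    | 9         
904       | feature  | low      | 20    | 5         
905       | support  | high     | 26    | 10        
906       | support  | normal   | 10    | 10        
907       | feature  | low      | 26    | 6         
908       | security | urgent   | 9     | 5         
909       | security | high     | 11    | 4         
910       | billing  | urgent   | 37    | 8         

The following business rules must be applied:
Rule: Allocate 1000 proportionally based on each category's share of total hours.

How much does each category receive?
billing: 292.45, feature: 353.77, security: 94.34, support: 259.43

Step 1: Calculate total hours = 212
Step 2: Calculate each category's proportion:
  billing: 62/212 = 29.25% → 292.45
  feature: 75/212 = 35.38% → 353.77
  security: 20/212 = 9.43% → 94.34
  support: 55/212 = 25.94% → 259.43
Step 3: Verify: sum of allocations ≈ 1000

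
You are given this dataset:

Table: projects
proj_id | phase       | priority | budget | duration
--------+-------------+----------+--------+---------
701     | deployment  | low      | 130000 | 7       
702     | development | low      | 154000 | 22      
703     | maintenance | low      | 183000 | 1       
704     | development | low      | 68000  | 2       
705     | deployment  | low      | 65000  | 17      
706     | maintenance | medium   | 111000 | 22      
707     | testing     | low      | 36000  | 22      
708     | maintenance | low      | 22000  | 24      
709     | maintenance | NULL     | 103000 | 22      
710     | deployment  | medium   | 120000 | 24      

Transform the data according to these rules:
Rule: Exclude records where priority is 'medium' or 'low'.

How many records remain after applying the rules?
1

Step 1: Count records to exclude
  - 2 (medium) + 7 (low) = 9 records
Step 2: Total records: 10
Step 3: Remaining = 10 - 9 = 1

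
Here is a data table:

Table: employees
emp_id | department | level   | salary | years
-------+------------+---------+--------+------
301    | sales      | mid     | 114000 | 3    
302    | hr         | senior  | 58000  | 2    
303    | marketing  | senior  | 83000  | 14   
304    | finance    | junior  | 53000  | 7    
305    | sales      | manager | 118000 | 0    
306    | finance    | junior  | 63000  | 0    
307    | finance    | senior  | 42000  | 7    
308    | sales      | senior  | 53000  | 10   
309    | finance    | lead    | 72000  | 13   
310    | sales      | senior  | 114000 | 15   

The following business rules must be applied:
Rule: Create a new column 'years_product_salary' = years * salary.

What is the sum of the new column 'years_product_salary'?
5461000

Step 1: For each record, compute years * salary
Example calculations:
  3 * 114000 = 342000
  2 * 58000 = 116000
  14 * 83000 = 1162000
  ...
Step 2: Sum all derived values
Step 3: Total = 5461000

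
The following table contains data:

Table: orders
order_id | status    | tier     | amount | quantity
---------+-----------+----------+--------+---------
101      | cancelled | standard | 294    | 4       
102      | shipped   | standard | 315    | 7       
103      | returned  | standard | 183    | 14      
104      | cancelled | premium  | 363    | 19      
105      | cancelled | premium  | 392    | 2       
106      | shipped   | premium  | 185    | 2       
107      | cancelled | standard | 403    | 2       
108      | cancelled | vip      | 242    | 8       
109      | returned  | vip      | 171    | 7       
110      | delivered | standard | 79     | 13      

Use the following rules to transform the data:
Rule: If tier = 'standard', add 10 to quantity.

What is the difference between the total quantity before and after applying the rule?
50

Step 1: Original sum of quantity = 78
Step 2: 5 records have tier = 'standard'
Step 3: Each affected record changes by 10
Step 4: Total change = 5 × 10 = 50
Step 5: New sum = 78 + 50 = 128
Step 6: Difference = |128 - 78| = 50
        (Sum increased by 50)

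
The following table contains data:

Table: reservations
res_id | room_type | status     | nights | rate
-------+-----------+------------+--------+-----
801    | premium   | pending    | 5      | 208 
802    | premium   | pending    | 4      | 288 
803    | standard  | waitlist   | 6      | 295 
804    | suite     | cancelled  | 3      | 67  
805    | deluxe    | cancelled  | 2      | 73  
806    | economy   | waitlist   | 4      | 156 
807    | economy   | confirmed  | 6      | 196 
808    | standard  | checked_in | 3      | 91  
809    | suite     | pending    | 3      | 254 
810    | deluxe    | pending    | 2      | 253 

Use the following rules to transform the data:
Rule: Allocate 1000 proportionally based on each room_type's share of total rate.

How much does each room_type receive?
deluxe: 173.31, economy: 187.13, premium: 263.69, standard: 205.21, suite: 170.65

Step 1: Calculate total rate = 1881
Step 2: Calculate each room_type's proportion:
  deluxe: 326/1881 = 17.33% → 173.31
  economy: 352/1881 = 18.71% → 187.13
  premium: 496/1881 = 26.37% → 263.69
  standard: 386/1881 = 20.52% → 205.21
  suite: 321/1881 = 17.07% → 170.65
Step 3: Verify: sum of allocations ≈ 1000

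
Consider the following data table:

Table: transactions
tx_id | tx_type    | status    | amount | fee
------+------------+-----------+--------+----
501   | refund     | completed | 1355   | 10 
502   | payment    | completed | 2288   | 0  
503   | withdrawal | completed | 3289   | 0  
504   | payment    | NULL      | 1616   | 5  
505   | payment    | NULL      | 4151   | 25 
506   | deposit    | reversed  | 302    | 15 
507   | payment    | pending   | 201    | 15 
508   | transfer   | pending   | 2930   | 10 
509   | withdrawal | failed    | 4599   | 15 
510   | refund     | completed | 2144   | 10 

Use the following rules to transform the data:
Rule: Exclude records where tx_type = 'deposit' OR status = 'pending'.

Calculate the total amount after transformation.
19442

Step 1: Find records where tx_type = 'deposit' OR status = 'pending'
Step 2: 3 records match, summing to 3433
Step 3: Original sum: 22875
Step 4: Remaining sum = 22875 - 3433 = 19442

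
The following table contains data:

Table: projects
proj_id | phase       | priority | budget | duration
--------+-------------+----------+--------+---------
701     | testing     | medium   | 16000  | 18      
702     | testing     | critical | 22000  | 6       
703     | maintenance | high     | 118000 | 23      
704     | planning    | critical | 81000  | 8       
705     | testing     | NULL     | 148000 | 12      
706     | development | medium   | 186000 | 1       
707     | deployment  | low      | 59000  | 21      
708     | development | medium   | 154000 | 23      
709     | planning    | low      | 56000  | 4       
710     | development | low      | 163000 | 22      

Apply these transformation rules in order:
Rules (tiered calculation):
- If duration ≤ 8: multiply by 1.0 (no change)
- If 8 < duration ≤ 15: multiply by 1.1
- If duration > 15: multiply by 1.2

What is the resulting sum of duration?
160.6

Step 1: Tier 1 (duration ≤ 8): 4 records, sum = 19 × 1.0 = 19.0
Step 2: Tier 2 (8 < duration ≤ 15): 1 records, sum = 12 × 1.1 = 13.2
Step 3: Tier 3 (duration > 15): 5 records, sum = 107 × 1.2 = 128.4
Step 4: Final sum = 19.0 + 13.2 + 128.4 = 160.6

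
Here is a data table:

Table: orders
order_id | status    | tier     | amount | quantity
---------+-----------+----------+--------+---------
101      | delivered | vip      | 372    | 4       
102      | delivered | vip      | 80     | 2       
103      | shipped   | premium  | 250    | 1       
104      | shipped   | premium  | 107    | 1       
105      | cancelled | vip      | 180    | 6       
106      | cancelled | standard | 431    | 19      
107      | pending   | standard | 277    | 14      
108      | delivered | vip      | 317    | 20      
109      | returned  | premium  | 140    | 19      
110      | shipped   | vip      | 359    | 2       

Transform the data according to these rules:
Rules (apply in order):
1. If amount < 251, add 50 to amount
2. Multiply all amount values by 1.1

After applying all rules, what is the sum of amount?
3039.3

Step 1: Apply Rule 1 - Add 50 to records with amount < 251
  - 5 records affected: 757 + (5 × 50) = 1007
  - Unaffected records: 1756
  - Sum after Rule 1: 2763
Step 2: Apply Rule 2 - Multiply all by 1.1
  - 2763 × 1.1 = 3039.3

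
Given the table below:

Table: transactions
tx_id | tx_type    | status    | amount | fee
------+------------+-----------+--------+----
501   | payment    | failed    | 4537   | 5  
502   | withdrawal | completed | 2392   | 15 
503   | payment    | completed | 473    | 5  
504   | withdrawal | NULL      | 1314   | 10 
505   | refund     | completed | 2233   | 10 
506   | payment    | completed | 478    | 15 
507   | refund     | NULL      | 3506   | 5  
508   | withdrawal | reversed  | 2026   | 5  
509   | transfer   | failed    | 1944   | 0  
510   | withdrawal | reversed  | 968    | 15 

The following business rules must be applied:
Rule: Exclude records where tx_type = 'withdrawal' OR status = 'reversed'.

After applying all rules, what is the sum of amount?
13171

Step 1: Find records where tx_type = 'withdrawal' OR status = 'reversed'
Step 2: 4 records match, summing to 6700
Step 3: Original sum: 19871
Step 4: Remaining sum = 19871 - 6700 = 13171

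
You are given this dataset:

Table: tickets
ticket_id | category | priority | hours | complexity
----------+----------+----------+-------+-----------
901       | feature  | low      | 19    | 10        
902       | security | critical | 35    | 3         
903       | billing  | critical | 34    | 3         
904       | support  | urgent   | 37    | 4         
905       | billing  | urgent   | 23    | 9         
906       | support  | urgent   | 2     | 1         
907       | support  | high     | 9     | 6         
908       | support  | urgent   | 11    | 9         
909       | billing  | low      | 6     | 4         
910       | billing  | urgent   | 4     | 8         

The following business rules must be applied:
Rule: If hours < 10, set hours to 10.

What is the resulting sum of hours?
199

Step 1: 4 records have hours < 10
Step 2: These records originally summed to 21
Step 3: After setting to minimum: 4 × 10 = 40
Step 4: Unaffected records sum: 159
Step 5: Final sum = 40 + 159 = 199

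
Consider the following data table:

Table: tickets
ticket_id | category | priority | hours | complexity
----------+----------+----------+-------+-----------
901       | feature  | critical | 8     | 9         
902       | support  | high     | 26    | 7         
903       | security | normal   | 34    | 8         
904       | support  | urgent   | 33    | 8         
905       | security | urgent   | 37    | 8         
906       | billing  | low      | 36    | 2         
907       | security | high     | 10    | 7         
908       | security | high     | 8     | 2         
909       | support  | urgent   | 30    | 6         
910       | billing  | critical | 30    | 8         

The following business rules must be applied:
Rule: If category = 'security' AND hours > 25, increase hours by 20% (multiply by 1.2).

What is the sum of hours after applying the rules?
266.2

Step 1: Find records where category = 'security' AND hours > 25
Step 2: 2 records match, summing to 71
Step 3: After multiplier: 71 × 1.2 = 85.2
Step 4: Unaffected records sum: 181
Step 5: Final sum = 85.2 + 181 = 266.2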